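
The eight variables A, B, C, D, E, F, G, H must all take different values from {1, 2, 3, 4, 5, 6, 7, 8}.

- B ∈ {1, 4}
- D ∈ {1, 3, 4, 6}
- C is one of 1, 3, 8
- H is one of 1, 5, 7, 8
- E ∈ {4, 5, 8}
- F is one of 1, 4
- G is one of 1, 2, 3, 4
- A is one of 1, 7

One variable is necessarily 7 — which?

Among the 8 variables, 2 fits only G (and all 8 values in {1, 2, 3, 4, 5, 6, 7, 8} must be used), so G = 2.
The 7 still-open variables together cover exactly {1, 3, 4, 5, 6, 7, 8} — 7 values for 7 variables — and 6 appears only in D's list, so D = 6.
The 6 still-open variables together cover exactly {1, 3, 4, 5, 7, 8} — 6 values for 6 variables — and 3 appears only in C's list, so C = 3.
B and F share exactly the 2 values {1, 4}; by pigeonhole those values go to them, so strike 1, 4 from A, E, H.
So 7 goes to A.

A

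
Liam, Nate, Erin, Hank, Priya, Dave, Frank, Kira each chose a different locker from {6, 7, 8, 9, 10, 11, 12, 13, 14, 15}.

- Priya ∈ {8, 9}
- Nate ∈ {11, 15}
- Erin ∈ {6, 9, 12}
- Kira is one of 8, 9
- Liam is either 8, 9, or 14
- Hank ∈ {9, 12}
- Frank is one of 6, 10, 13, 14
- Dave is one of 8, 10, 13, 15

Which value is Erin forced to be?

6

Priya and Kira between them cover only {8, 9} — a naked pair. Remove those values from Liam, Erin, Hank, Dave.
That leaves Liam = 14. Eliminate 14 elsewhere: Frank.
Hank's domain is down to {12}, so Hank = 12. So Erin can't be 12.
So Erin = 6.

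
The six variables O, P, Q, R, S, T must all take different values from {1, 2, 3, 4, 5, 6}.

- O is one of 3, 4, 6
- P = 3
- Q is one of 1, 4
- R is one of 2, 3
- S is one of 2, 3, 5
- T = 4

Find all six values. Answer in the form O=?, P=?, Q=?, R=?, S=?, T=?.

P must be 3 (only option left). Remove 3 from O, R, S.
R must be 2 (only option left). So S can't be 2.
S must be 5 (only option left).
T must be 4 (only option left). Eliminate 4 elsewhere: O, Q.
O's domain is down to {6}, so O = 6.
Q's domain is down to {1}, so Q = 1.

O=6, P=3, Q=1, R=2, S=5, T=4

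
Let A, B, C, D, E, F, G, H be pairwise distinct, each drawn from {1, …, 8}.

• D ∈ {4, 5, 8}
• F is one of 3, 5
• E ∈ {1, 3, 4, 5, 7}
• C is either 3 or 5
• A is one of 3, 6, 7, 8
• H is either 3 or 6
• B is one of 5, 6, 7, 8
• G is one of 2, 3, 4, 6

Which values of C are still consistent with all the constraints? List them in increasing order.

3, 5

The 8 variables draw from only 8 values {1, 2, 3, 4, 5, 6, 7, 8}, so each is used; only E can be 1, hence E = 1.
The 7 still-open variables together cover exactly {2, 3, 4, 5, 6, 7, 8} — 7 values for 7 variables — and 2 appears only in G's list, so G = 2.
The 6 still-open variables together cover exactly {3, 4, 5, 6, 7, 8} — 6 values for 6 variables — and 4 appears only in D's list, so D = 4.
C and F share exactly the 2 values {3, 5}; by pigeonhole those values go to them, so strike 3, 5 from A, B, H.
H's domain is down to {6}, so H = 6. Remove 6 from A, B.
No further eliminations apply; C can still be any of 3, 5.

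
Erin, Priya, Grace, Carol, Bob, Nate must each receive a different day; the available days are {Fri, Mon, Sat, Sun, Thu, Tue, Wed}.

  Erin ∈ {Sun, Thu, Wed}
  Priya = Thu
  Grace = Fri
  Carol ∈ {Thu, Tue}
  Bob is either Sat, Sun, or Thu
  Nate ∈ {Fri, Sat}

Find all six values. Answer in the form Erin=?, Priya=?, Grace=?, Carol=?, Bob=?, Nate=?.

Erin=Wed, Priya=Thu, Grace=Fri, Carol=Tue, Bob=Sun, Nate=Sat

Priya must be Thu (only option left). Remove Thu from Erin, Carol, Bob.
Grace's domain is down to {Fri}, so Grace = Fri. Strike Fri from Nate.
Carol's domain is down to {Tue}, so Carol = Tue.
That leaves Nate = Sat. So Bob can't be Sat.
Bob's domain is down to {Sun}, so Bob = Sun. So Erin can't be Sun.
That leaves Erin = Wed.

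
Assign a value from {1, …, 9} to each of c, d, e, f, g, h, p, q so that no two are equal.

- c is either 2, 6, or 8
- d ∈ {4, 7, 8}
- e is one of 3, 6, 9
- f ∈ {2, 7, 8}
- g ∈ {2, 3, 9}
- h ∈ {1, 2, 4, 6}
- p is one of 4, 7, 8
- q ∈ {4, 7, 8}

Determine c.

The 8 variables draw from only 8 values {1, 2, 3, 4, 6, 7, 8, 9}, so each is used; only h can be 1, hence h = 1.
d, p, q share exactly the 3 values {4, 7, 8}; by pigeonhole those values go to them, so strike 4, 7, 8 from c, f.
f's domain is down to {2}, so f = 2. Remove 2 from c, g.
So c = 6.

6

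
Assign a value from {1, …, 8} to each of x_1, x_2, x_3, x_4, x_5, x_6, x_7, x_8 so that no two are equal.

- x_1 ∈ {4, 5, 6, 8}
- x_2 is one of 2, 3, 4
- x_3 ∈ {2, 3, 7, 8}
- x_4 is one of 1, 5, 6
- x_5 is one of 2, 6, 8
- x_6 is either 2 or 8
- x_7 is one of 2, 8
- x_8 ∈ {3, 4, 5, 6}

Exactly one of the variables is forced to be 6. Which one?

x_5

The 8 variables together cover exactly {1, 2, 3, 4, 5, 6, 7, 8} — 8 values for 8 variables — and 1 appears only in x_4's list, so x_4 = 1.
The 7 still-open variables together cover exactly {2, 3, 4, 5, 6, 7, 8} — 7 values for 7 variables — and 7 appears only in x_3's list, so x_3 = 7.
x_6 and x_7 share exactly the 2 values {2, 8}; by pigeonhole those values go to them, so strike 2, 8 from x_1, x_2, x_5.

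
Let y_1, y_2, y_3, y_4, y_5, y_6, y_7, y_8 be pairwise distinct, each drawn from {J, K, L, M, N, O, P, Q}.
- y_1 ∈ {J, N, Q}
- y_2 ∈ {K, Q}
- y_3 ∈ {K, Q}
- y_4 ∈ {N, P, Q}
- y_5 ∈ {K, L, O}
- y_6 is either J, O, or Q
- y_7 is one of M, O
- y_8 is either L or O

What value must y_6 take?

The 8 variables together cover exactly {J, K, L, M, N, O, P, Q} — 8 values for 8 variables — and M appears only in y_7's list, so y_7 = M.
Among the 7 still-open variables, P fits only y_4 (and all 7 values in {J, K, L, N, O, P, Q} must be used), so y_4 = P.
Among the 6 still-open variables, N fits only y_1 (and all 6 values in {J, K, L, N, O, Q} must be used), so y_1 = N.
The 5 still-open variables together cover exactly {J, K, L, O, Q} — 5 values for 5 variables — and J appears only in y_6's list, so y_6 = J.

J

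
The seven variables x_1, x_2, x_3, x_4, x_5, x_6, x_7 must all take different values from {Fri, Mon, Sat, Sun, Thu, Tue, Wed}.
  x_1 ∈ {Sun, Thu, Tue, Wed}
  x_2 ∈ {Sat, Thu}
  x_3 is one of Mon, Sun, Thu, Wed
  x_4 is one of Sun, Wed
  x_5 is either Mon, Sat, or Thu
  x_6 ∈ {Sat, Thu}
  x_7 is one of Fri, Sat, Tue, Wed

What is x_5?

Among the 7 variables, Fri fits only x_7 (and all 7 values in {Fri, Mon, Sat, Sun, Thu, Tue, Wed} must be used), so x_7 = Fri.
Among the 6 still-open variables, Tue fits only x_1 (and all 6 values in {Mon, Sat, Sun, Thu, Tue, Wed} must be used), so x_1 = Tue.
x_2 and x_6 between them cover only {Sat, Thu} — a naked pair. Remove those values from x_3, x_5.
So x_5 = Mon.

Mon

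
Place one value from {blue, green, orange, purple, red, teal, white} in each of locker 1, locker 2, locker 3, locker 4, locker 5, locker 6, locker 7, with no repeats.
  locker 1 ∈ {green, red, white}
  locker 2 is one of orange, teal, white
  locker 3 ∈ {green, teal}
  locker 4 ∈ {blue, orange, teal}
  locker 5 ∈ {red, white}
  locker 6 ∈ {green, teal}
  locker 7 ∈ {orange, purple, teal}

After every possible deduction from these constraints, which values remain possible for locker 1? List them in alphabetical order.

Among the 7 variables, blue fits only locker 4 (and all 7 values in {blue, green, orange, purple, red, teal, white} must be used), so locker 4 = blue.
The 6 still-open variables together cover exactly {green, orange, purple, red, teal, white} — 6 values for 6 variables — and purple appears only in locker 7's list, so locker 7 = purple.
The 5 still-open variables together cover exactly {green, orange, red, teal, white} — 5 values for 5 variables — and orange appears only in locker 2's list, so locker 2 = orange.
locker 3 and locker 6 share exactly the 2 values {green, teal}; by pigeonhole those values go to them, so strike green, teal from locker 1.
No further eliminations apply; locker 1 can still be any of red, white.

red, white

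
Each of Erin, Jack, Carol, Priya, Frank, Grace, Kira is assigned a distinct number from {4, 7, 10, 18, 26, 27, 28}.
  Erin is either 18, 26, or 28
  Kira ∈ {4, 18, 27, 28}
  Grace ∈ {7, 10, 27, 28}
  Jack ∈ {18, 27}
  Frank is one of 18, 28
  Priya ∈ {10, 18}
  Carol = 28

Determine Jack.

Carol has just one choice, so Carol = 28. Strike 28 from Erin, Frank, Grace, Kira.
Frank's domain is down to {18}, so Frank = 18. So Erin, Jack, Priya, Kira can't be 18.
So Jack = 27.

27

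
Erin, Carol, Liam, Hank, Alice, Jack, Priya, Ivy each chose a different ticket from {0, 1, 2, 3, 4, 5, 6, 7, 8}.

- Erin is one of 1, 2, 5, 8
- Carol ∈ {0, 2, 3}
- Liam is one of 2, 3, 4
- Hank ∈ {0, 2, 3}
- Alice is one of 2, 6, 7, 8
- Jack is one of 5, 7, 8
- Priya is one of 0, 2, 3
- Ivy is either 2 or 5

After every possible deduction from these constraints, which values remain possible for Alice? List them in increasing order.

6, 7, 8

Carol, Hank, Priya share exactly the 3 values {0, 2, 3}; by pigeonhole those values go to them, so strike 0, 2, 3 from Erin, Liam, Alice, Ivy.
Liam has just one choice, so Liam = 4.
Ivy has just one choice, so Ivy = 5. Eliminate 5 elsewhere: Erin, Jack.
No further eliminations apply; Alice can still be any of 6, 7, 8.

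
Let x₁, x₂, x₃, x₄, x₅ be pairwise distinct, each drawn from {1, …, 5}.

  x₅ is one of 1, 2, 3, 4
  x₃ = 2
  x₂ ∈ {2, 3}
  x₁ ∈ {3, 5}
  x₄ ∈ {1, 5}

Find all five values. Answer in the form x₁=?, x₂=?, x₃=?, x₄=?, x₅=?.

x₃ has just one choice, so x₃ = 2. Strike 2 from x₂, x₅.
x₂'s domain is down to {3}, so x₂ = 3. Strike 3 from x₁, x₅.
That leaves x₁ = 5. So x₄ can't be 5.
x₄'s domain is down to {1}, so x₄ = 1. So x₅ can't be 1.
x₅ must be 4 (only option left).

x₁=5, x₂=3, x₃=2, x₄=1, x₅=4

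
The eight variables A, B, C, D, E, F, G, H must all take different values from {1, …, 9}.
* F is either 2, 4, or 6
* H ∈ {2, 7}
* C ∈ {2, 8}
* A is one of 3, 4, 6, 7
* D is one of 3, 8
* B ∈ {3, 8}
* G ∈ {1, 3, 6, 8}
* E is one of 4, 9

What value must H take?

7

The 8 variables together cover exactly {1, 2, 3, 4, 6, 7, 8, 9} — 8 values for 8 variables — and 1 appears only in G's list, so G = 1.
The 7 still-open variables together cover exactly {2, 3, 4, 6, 7, 8, 9} — 7 values for 7 variables — and 9 appears only in E's list, so E = 9.
B and D between them cover only {3, 8} — a naked pair. Remove those values from A, C.
That leaves C = 2. Strike 2 from F, H.
So H = 7.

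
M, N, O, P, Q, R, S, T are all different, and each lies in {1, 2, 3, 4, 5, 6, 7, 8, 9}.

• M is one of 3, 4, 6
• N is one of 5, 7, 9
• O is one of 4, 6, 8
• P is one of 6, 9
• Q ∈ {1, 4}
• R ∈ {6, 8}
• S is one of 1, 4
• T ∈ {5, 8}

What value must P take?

9

The 8 variables draw from only 8 values {1, 3, 4, 5, 6, 7, 8, 9}, so each is used; only M can be 3, hence M = 3.
The 7 still-open variables together cover exactly {1, 4, 5, 6, 7, 8, 9} — 7 values for 7 variables — and 7 appears only in N's list, so N = 7.
The 6 still-open variables together cover exactly {1, 4, 5, 6, 8, 9} — 6 values for 6 variables — and 5 appears only in T's list, so T = 5.
The 5 still-open variables together cover exactly {1, 4, 6, 8, 9} — 5 values for 5 variables — and 9 appears only in P's list, so P = 9.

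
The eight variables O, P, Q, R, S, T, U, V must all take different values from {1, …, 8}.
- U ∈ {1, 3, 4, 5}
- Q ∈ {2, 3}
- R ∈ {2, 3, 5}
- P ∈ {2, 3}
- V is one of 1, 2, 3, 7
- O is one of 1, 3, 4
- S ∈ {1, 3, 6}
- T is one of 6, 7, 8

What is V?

The 8 variables draw from only 8 values {1, 2, 3, 4, 5, 6, 7, 8}, so each is used; only T can be 8, hence T = 8.
The 7 still-open variables together cover exactly {1, 2, 3, 4, 5, 6, 7} — 7 values for 7 variables — and 6 appears only in S's list, so S = 6.
The 6 still-open variables draw from only 6 values {1, 2, 3, 4, 5, 7}, so each is used; only V can be 7, hence V = 7.

7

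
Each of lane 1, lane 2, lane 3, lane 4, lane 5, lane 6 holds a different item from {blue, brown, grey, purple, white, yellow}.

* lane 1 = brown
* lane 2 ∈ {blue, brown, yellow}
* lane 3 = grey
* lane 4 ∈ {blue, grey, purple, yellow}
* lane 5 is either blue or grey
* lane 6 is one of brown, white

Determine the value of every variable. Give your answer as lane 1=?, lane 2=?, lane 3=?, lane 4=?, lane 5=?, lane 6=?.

lane 1=brown, lane 2=yellow, lane 3=grey, lane 4=purple, lane 5=blue, lane 6=white

lane 1 has just one choice, so lane 1 = brown. Strike brown from lane 2, lane 6.
lane 3 has just one choice, so lane 3 = grey. Eliminate grey elsewhere: lane 4, lane 5.
lane 5's domain is down to {blue}, so lane 5 = blue. Remove blue from lane 2, lane 4.
lane 6's domain is down to {white}, so lane 6 = white.
That leaves lane 2 = yellow. Strike yellow from lane 4.
lane 4's domain is down to {purple}, so lane 4 = purple.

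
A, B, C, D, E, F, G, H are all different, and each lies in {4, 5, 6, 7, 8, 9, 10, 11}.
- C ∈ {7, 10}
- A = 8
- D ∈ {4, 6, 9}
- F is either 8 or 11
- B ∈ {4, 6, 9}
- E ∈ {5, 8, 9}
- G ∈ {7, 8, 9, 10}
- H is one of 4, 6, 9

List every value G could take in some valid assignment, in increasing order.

7, 10

A's domain is down to {8}, so A = 8. Eliminate 8 elsewhere: E, F, G.
F must be 11 (only option left).
Among the 6 still-open variables, 5 fits only E (and all 6 values in {4, 5, 6, 7, 9, 10} must be used), so E = 5.
B, D, H share exactly the 3 values {4, 6, 9}; by pigeonhole those values go to them, so strike 4, 6, 9 from G.
No further eliminations apply; G can still be any of 7, 10.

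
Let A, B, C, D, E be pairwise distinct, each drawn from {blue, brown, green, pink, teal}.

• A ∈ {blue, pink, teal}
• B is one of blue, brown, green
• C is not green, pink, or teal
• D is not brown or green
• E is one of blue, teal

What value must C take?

brown

The 5 variables draw from only 5 values {blue, brown, green, pink, teal}, so each is used; only B can be green, hence B = green.
The 4 still-open variables draw from only 4 values {blue, brown, pink, teal}, so each is used; only C can be brown, hence C = brown.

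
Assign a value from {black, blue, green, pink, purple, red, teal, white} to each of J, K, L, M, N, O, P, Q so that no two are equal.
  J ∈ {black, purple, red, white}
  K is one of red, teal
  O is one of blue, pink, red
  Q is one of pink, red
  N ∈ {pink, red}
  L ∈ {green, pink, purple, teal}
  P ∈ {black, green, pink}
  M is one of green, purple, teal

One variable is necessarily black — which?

Among the 8 variables, blue fits only O (and all 8 values in {black, blue, green, pink, purple, red, teal, white} must be used), so O = blue.
Among the 7 still-open variables, white fits only J (and all 7 values in {black, green, pink, purple, red, teal, white} must be used), so J = white.
The 6 still-open variables draw from only 6 values {black, green, pink, purple, red, teal}, so each is used; only P can be black, hence P = black.

P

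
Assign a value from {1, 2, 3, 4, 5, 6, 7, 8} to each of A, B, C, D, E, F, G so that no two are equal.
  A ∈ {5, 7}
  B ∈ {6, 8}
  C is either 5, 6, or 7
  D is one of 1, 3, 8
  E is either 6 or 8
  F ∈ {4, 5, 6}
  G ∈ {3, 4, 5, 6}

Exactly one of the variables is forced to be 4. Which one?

The 7 variables together cover exactly {1, 3, 4, 5, 6, 7, 8} — 7 values for 7 variables — and 1 appears only in D's list, so D = 1.
The 6 still-open variables draw from only 6 values {3, 4, 5, 6, 7, 8}, so each is used; only G can be 3, hence G = 3.
Among the 5 still-open variables, 4 fits only F (and all 5 values in {4, 5, 6, 7, 8} must be used), so F = 4.

F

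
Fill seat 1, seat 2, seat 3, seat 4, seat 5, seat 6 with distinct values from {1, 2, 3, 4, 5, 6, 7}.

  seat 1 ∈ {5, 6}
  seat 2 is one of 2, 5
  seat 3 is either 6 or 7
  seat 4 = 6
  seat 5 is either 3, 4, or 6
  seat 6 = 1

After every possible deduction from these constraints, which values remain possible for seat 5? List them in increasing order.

seat 4 has just one choice, so seat 4 = 6. Remove 6 from seat 1, seat 3, seat 5.
seat 6 must be 1 (only option left).
seat 1 must be 5 (only option left). Eliminate 5 elsewhere: seat 2.
seat 2 has just one choice, so seat 2 = 2.
That leaves seat 3 = 7.
No further eliminations apply; seat 5 can still be any of 3, 4.

3, 4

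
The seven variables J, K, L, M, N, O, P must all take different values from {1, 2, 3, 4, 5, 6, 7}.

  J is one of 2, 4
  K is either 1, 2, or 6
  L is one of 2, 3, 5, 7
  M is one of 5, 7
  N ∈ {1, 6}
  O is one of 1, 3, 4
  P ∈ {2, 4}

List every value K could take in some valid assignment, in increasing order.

J and P share exactly the 2 values {2, 4}; by pigeonhole those values go to them, so strike 2, 4 from K, L, O.
K and N between them cover only {1, 6} — a naked pair. Remove those values from O.
O's domain is down to {3}, so O = 3. So L can't be 3.
No further eliminations apply; K can still be any of 1, 6.

1, 6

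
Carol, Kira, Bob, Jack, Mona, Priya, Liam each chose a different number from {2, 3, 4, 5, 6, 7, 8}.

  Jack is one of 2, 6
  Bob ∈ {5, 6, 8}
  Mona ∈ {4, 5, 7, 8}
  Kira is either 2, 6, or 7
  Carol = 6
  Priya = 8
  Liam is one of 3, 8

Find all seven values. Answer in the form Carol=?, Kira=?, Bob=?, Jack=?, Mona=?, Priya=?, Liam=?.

Carol has just one choice, so Carol = 6. So Kira, Bob, Jack can't be 6.
Jack has just one choice, so Jack = 2. So Kira can't be 2.
Priya has just one choice, so Priya = 8. Remove 8 from Bob, Mona, Liam.
Liam must be 3 (only option left).
That leaves Kira = 7. Remove 7 from Mona.
That leaves Bob = 5. Remove 5 from Mona.
Mona's domain is down to {4}, so Mona = 4.

Carol=6, Kira=7, Bob=5, Jack=2, Mona=4, Priya=8, Liam=3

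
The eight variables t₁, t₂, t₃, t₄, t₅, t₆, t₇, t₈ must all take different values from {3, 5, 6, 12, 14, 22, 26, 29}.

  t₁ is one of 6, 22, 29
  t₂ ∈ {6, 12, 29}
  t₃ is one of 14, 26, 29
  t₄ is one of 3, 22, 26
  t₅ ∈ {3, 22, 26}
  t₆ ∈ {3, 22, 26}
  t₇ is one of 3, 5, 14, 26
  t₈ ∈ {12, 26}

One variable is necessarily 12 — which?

The 8 variables draw from only 8 values {3, 5, 6, 12, 14, 22, 26, 29}, so each is used; only t₇ can be 5, hence t₇ = 5.
The 7 still-open variables draw from only 7 values {3, 6, 12, 14, 22, 26, 29}, so each is used; only t₃ can be 14, hence t₃ = 14.
t₄, t₅, t₆ between them cover only {3, 22, 26} — a naked triple. Remove those values from t₁, t₈.
So 12 goes to t₈.

t₈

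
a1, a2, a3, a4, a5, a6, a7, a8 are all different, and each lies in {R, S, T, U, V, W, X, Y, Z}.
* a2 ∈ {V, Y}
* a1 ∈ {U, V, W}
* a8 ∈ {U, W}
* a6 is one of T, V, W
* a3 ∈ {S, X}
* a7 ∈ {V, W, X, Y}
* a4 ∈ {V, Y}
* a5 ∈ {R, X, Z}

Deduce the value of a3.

S

a2 and a4 share exactly the 2 values {V, Y}; by pigeonhole those values go to them, so strike V, Y from a1, a6, a7.
a1 and a8 between them cover only {U, W} — a naked pair. Remove those values from a6, a7.
a6's domain is down to {T}, so a6 = T.
a7 must be X (only option left). Remove X from a3, a5.
So a3 = S.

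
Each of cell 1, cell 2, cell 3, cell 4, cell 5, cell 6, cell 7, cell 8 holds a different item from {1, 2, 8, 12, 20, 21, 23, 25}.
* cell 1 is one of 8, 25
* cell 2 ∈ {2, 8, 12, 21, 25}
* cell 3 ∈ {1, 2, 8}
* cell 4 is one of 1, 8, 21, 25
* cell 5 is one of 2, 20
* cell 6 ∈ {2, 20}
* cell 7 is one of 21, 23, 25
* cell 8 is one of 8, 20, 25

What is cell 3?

1

The 8 variables draw from only 8 values {1, 2, 8, 12, 20, 21, 23, 25}, so each is used; only cell 2 can be 12, hence cell 2 = 12.
The 7 still-open variables draw from only 7 values {1, 2, 8, 20, 21, 23, 25}, so each is used; only cell 7 can be 23, hence cell 7 = 23.
The 6 still-open variables draw from only 6 values {1, 2, 8, 20, 21, 25}, so each is used; only cell 4 can be 21, hence cell 4 = 21.
The 5 still-open variables draw from only 5 values {1, 2, 8, 20, 25}, so each is used; only cell 3 can be 1, hence cell 3 = 1.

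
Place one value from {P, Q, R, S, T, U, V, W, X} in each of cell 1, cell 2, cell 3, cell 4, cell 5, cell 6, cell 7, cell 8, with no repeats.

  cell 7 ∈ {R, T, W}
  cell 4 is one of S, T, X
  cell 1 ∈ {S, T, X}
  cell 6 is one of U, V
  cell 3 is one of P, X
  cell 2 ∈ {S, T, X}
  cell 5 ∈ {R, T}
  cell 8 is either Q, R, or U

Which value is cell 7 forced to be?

cell 1, cell 2, cell 4 between them cover only {S, T, X} — a naked triple. Remove those values from cell 3, cell 5, cell 7.
cell 3 must be P (only option left).
cell 5 must be R (only option left). So cell 7, cell 8 can't be R.
So cell 7 = W.

W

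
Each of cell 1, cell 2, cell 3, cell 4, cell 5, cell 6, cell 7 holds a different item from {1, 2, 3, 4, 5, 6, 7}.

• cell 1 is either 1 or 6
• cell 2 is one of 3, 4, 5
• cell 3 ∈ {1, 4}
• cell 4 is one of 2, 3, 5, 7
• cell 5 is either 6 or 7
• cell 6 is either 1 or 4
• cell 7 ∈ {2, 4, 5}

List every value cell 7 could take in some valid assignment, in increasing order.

cell 3 and cell 6 share exactly the 2 values {1, 4}; by pigeonhole those values go to them, so strike 1, 4 from cell 1, cell 2, cell 7.
cell 1's domain is down to {6}, so cell 1 = 6. So cell 5 can't be 6.
cell 5 has just one choice, so cell 5 = 7. Eliminate 7 elsewhere: cell 4.
No further eliminations apply; cell 7 can still be any of 2, 5.

2, 5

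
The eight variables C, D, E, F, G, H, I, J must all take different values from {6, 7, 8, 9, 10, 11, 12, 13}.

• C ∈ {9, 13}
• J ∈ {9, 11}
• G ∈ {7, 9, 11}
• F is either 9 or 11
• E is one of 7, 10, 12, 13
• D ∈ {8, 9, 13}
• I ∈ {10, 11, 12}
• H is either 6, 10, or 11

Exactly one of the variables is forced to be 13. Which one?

The 8 variables together cover exactly {6, 7, 8, 9, 10, 11, 12, 13} — 8 values for 8 variables — and 6 appears only in H's list, so H = 6.
The 7 still-open variables draw from only 7 values {7, 8, 9, 10, 11, 12, 13}, so each is used; only D can be 8, hence D = 8.
F and J between them cover only {9, 11} — a naked pair. Remove those values from C, G, I.
So 13 goes to C.

C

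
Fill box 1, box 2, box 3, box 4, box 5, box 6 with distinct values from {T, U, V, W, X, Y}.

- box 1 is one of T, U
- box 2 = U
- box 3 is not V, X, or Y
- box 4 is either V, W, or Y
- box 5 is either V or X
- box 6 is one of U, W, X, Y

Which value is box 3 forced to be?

box 2 must be U (only option left). So box 1, box 3, box 6 can't be U.
box 1 has just one choice, so box 1 = T. Remove T from box 3.
So box 3 = W.

W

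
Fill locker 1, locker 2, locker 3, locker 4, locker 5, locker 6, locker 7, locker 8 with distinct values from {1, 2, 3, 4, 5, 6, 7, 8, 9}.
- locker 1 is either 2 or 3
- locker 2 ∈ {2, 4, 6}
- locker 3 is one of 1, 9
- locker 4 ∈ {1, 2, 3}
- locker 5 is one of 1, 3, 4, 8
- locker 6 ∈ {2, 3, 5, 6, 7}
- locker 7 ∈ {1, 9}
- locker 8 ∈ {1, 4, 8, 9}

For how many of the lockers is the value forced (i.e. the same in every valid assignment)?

1

locker 3 and locker 7 between them cover only {1, 9} — a naked pair. Remove those values from locker 4, locker 5, locker 8.
locker 1 and locker 4 between them cover only {2, 3} — a naked pair. Remove those values from locker 2, locker 5, locker 6.
The 2 variables locker 5 and locker 8 are confined to {4, 8}, which locks those values in; drop them from locker 2.
That leaves locker 2 = 6. Strike 6 from locker 6.
Determined: locker 2=6. The other lockers each still have more than one consistent value. That makes 1.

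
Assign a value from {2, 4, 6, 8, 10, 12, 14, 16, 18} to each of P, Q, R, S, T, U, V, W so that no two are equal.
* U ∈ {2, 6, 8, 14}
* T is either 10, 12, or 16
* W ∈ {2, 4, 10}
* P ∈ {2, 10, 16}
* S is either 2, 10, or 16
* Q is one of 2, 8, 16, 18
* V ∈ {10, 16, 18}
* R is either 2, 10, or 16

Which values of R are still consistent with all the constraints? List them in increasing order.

P, R, S share exactly the 3 values {2, 10, 16}; by pigeonhole those values go to them, so strike 2, 10, 16 from Q, T, U, V, W.
That leaves T = 12.
V must be 18 (only option left). Strike 18 from Q.
W must be 4 (only option left).
Q has just one choice, so Q = 8. Eliminate 8 elsewhere: U.
No further eliminations apply; R can still be any of 2, 10, 16.

2, 10, 16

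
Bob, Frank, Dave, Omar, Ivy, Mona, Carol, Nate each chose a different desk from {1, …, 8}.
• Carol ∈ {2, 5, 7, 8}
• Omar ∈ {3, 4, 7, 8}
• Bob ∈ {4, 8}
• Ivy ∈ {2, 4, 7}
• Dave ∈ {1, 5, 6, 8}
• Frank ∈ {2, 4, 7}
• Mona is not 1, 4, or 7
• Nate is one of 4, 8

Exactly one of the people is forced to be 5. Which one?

Carol

Among the 8 variables, 1 fits only Dave (and all 8 values in {1, 2, 3, 4, 5, 6, 7, 8} must be used), so Dave = 1.
Among the 7 still-open variables, 6 fits only Mona (and all 7 values in {2, 3, 4, 5, 6, 7, 8} must be used), so Mona = 6.
Among the 6 still-open variables, 3 fits only Omar (and all 6 values in {2, 3, 4, 5, 7, 8} must be used), so Omar = 3.
The 5 still-open variables draw from only 5 values {2, 4, 5, 7, 8}, so each is used; only Carol can be 5, hence Carol = 5.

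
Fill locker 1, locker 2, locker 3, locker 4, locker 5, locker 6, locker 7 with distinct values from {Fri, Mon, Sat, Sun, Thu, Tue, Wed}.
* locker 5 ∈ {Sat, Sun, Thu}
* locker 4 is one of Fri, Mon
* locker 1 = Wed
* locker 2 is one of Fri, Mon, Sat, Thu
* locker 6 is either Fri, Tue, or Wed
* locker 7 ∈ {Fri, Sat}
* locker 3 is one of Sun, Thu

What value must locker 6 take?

Tue

locker 1 must be Wed (only option left). Strike Wed from locker 6.
Among the 6 still-open variables, Tue fits only locker 6 (and all 6 values in {Fri, Mon, Sat, Sun, Thu, Tue} must be used), so locker 6 = Tue.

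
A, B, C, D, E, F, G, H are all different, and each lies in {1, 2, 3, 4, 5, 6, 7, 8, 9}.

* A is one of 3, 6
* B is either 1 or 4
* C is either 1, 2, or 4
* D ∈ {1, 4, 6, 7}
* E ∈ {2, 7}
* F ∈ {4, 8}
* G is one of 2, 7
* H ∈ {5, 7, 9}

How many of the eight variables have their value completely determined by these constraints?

E and G share exactly the 2 values {2, 7}; by pigeonhole those values go to them, so strike 2, 7 from C, D, H.
B and C share exactly the 2 values {1, 4}; by pigeonhole those values go to them, so strike 1, 4 from D, F.
D has just one choice, so D = 6. So A can't be 6.
F must be 8 (only option left).
That leaves A = 3.
Determined: A=3, D=6, F=8. The other variables each still have more than one consistent value. That makes 3.

3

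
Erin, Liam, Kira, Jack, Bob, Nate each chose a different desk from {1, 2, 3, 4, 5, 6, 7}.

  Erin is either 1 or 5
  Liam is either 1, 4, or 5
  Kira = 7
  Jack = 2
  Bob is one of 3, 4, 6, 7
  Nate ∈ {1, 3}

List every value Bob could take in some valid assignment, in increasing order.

Kira must be 7 (only option left). So Bob can't be 7.
Jack must be 2 (only option left).
No further eliminations apply; Bob can still be any of 3, 4, 6.

3, 4, 6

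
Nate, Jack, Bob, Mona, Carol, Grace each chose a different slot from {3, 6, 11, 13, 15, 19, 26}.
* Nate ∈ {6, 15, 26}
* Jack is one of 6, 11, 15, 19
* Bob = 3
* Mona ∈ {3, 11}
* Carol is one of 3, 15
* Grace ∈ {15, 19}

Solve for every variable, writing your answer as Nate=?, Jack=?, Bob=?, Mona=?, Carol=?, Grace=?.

Nate=26, Jack=6, Bob=3, Mona=11, Carol=15, Grace=19

Bob has just one choice, so Bob = 3. Remove 3 from Mona, Carol.
That leaves Mona = 11. Eliminate 11 elsewhere: Jack.
That leaves Carol = 15. Strike 15 from Nate, Jack, Grace.
Grace must be 19 (only option left). Strike 19 from Jack.
Jack must be 6 (only option left). So Nate can't be 6.
Nate's domain is down to {26}, so Nate = 26.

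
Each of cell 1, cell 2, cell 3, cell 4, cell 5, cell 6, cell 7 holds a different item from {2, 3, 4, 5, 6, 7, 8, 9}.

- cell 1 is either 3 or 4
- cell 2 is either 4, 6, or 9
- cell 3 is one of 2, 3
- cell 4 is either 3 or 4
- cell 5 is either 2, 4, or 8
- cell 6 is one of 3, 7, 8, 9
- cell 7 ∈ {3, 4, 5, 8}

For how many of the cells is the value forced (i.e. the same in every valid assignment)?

cell 1 and cell 4 between them cover only {3, 4} — a naked pair. Remove those values from cell 2, cell 3, cell 5, cell 6, cell 7.
cell 3 must be 2 (only option left). Eliminate 2 elsewhere: cell 5.
cell 5 must be 8 (only option left). Eliminate 8 elsewhere: cell 6, cell 7.
cell 7 has just one choice, so cell 7 = 5.
Determined: cell 3=2, cell 5=8, cell 7=5. The other cells each still have more than one consistent value. That makes 3.

3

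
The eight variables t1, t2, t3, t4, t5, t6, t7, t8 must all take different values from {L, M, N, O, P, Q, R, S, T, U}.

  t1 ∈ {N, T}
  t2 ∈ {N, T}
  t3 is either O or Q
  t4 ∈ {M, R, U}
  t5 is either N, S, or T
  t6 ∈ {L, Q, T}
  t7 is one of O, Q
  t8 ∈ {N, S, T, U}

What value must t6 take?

t1 and t2 share exactly the 2 values {N, T}; by pigeonhole those values go to them, so strike N, T from t5, t6, t8.
t5 has just one choice, so t5 = S. Eliminate S elsewhere: t8.
t8 must be U (only option left). So t4 can't be U.
t3 and t7 share exactly the 2 values {O, Q}; by pigeonhole those values go to them, so strike O, Q from t6.
So t6 = L.

L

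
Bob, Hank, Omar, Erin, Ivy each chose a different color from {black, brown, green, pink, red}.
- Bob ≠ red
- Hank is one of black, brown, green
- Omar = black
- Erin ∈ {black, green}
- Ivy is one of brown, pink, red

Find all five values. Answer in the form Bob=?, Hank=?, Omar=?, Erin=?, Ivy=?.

Omar's domain is down to {black}, so Omar = black. So Bob, Hank, Erin can't be black.
Erin's domain is down to {green}, so Erin = green. Remove green from Bob, Hank.
Hank's domain is down to {brown}, so Hank = brown. So Bob, Ivy can't be brown.
That leaves Bob = pink. Eliminate pink elsewhere: Ivy.
Ivy's domain is down to {red}, so Ivy = red.

Bob=pink, Hank=brown, Omar=black, Erin=green, Ivy=red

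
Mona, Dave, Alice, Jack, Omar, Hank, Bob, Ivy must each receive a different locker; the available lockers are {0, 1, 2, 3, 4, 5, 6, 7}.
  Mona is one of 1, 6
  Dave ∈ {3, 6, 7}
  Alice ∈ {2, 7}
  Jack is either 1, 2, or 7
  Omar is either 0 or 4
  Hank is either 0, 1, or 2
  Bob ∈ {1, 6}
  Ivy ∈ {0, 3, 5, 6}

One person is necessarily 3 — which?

Dave

The 8 variables together cover exactly {0, 1, 2, 3, 4, 5, 6, 7} — 8 values for 8 variables — and 4 appears only in Omar's list, so Omar = 4.
Among the 7 still-open variables, 5 fits only Ivy (and all 7 values in {0, 1, 2, 3, 5, 6, 7} must be used), so Ivy = 5.
The 6 still-open variables draw from only 6 values {0, 1, 2, 3, 6, 7}, so each is used; only Hank can be 0, hence Hank = 0.
The 5 still-open variables together cover exactly {1, 2, 3, 6, 7} — 5 values for 5 variables — and 3 appears only in Dave's list, so Dave = 3.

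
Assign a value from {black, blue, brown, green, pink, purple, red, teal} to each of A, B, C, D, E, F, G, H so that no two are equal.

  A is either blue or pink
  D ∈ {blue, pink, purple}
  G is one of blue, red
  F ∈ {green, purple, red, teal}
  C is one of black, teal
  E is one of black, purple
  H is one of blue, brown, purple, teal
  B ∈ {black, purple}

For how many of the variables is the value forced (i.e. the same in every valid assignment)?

4

Among the 8 variables, brown fits only H (and all 8 values in {black, blue, brown, green, pink, purple, red, teal} must be used), so H = brown.
The 7 still-open variables draw from only 7 values {black, blue, green, pink, purple, red, teal}, so each is used; only F can be green, hence F = green.
The 6 still-open variables draw from only 6 values {black, blue, pink, purple, red, teal}, so each is used; only G can be red, hence G = red.
The 5 still-open variables together cover exactly {black, blue, pink, purple, teal} — 5 values for 5 variables — and teal appears only in C's list, so C = teal.
B and E between them cover only {black, purple} — a naked pair. Remove those values from D.
Determined: C=teal, F=green, G=red, H=brown. The other variables each still have more than one consistent value. That makes 4.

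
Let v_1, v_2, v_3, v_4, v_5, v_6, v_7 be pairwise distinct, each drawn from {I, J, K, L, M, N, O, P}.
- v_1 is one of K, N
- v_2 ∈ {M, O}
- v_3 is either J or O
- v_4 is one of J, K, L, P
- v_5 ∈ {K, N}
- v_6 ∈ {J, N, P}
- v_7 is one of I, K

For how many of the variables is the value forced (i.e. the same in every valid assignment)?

1

v_1 and v_5 between them cover only {K, N} — a naked pair. Remove those values from v_4, v_6, v_7.
v_7's domain is down to {I}, so v_7 = I.
Determined: v_7=I. The other variables each still have more than one consistent value. That makes 1.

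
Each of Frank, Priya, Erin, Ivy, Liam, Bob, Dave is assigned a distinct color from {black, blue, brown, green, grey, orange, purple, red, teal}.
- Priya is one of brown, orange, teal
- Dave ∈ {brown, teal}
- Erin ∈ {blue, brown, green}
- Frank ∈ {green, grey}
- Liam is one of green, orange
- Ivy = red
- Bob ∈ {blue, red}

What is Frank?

grey

Ivy has just one choice, so Ivy = red. Remove red from Bob.
Bob's domain is down to {blue}, so Bob = blue. So Erin can't be blue.
Among the 5 still-open variables, grey fits only Frank (and all 5 values in {brown, green, grey, orange, teal} must be used), so Frank = grey.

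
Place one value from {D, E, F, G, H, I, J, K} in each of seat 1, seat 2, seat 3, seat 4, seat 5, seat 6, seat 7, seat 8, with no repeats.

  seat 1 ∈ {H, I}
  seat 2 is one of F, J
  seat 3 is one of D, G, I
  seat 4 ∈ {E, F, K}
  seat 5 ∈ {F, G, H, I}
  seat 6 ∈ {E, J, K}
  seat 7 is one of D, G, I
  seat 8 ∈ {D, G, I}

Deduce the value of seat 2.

The 3 variables seat 3, seat 7, seat 8 are confined to {D, G, I}, which locks those values in; drop them from seat 1, seat 5.
seat 1 has just one choice, so seat 1 = H. Strike H from seat 5.
seat 5 must be F (only option left). Remove F from seat 2, seat 4.
So seat 2 = J.

J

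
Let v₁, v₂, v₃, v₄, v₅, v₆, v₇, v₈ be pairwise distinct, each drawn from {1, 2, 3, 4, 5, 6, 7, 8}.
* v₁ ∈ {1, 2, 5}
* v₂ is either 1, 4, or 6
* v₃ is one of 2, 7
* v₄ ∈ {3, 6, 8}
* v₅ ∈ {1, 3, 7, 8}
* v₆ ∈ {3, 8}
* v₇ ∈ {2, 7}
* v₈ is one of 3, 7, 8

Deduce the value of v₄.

6

The 8 variables together cover exactly {1, 2, 3, 4, 5, 6, 7, 8} — 8 values for 8 variables — and 4 appears only in v₂'s list, so v₂ = 4.
The 7 still-open variables draw from only 7 values {1, 2, 3, 5, 6, 7, 8}, so each is used; only v₁ can be 5, hence v₁ = 5.
The 6 still-open variables together cover exactly {1, 2, 3, 6, 7, 8} — 6 values for 6 variables — and 1 appears only in v₅'s list, so v₅ = 1.
The 5 still-open variables draw from only 5 values {2, 3, 6, 7, 8}, so each is used; only v₄ can be 6, hence v₄ = 6.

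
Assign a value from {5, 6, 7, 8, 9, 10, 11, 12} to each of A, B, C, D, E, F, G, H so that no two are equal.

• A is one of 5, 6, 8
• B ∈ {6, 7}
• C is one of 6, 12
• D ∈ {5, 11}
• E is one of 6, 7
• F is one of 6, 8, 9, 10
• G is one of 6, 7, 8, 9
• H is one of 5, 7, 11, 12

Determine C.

12

Among the 8 variables, 10 fits only F (and all 8 values in {5, 6, 7, 8, 9, 10, 11, 12} must be used), so F = 10.
Among the 7 still-open variables, 9 fits only G (and all 7 values in {5, 6, 7, 8, 9, 11, 12} must be used), so G = 9.
The 6 still-open variables together cover exactly {5, 6, 7, 8, 11, 12} — 6 values for 6 variables — and 8 appears only in A's list, so A = 8.
B and E share exactly the 2 values {6, 7}; by pigeonhole those values go to them, so strike 6, 7 from C, H.
So C = 12.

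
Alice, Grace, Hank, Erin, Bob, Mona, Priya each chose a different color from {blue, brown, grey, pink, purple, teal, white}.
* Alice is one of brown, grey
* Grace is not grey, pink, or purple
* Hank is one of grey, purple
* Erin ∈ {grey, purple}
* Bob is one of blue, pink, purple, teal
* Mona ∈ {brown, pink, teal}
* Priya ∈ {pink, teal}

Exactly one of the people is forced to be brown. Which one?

Alice

Among the 7 variables, white fits only Grace (and all 7 values in {blue, brown, grey, pink, purple, teal, white} must be used), so Grace = white.
Among the 6 still-open variables, blue fits only Bob (and all 6 values in {blue, brown, grey, pink, purple, teal} must be used), so Bob = blue.
Hank and Erin share exactly the 2 values {grey, purple}; by pigeonhole those values go to them, so strike grey, purple from Alice.
So brown goes to Alice.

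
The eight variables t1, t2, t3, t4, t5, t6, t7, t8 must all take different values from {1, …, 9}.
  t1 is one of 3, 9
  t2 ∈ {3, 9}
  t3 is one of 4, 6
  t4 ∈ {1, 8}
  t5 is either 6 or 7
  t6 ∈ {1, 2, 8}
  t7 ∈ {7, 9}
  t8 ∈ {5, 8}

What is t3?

t1 and t2 between them cover only {3, 9} — a naked pair. Remove those values from t7.
t7 has just one choice, so t7 = 7. Eliminate 7 elsewhere: t5.
That leaves t5 = 6. Remove 6 from t3.
So t3 = 4.

4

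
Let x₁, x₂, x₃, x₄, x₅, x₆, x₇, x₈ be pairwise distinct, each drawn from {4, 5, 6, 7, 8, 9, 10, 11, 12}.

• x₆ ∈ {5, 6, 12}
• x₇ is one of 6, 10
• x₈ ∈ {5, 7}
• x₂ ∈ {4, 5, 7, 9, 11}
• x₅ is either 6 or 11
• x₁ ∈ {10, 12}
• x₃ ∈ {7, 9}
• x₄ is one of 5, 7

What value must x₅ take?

The 8 variables draw from only 8 values {4, 5, 6, 7, 9, 10, 11, 12}, so each is used; only x₂ can be 4, hence x₂ = 4.
Among the 7 still-open variables, 9 fits only x₃ (and all 7 values in {5, 6, 7, 9, 10, 11, 12} must be used), so x₃ = 9.
Among the 6 still-open variables, 11 fits only x₅ (and all 6 values in {5, 6, 7, 10, 11, 12} must be used), so x₅ = 11.

11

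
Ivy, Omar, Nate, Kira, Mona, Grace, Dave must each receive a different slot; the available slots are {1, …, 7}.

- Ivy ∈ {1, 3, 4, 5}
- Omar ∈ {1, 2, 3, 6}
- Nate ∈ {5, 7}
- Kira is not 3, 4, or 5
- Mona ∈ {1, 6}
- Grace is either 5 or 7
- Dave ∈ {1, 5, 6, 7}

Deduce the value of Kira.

Among the 7 variables, 4 fits only Ivy (and all 7 values in {1, 2, 3, 4, 5, 6, 7} must be used), so Ivy = 4.
Among the 6 still-open variables, 3 fits only Omar (and all 6 values in {1, 2, 3, 5, 6, 7} must be used), so Omar = 3.
Among the 5 still-open variables, 2 fits only Kira (and all 5 values in {1, 2, 5, 6, 7} must be used), so Kira = 2.

2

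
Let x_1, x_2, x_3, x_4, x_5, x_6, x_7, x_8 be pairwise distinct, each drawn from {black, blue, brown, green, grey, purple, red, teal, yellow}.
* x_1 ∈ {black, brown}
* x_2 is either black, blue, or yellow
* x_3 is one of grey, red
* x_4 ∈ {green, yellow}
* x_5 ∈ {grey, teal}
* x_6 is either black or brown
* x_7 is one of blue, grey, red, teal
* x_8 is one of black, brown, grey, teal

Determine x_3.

Among the 8 variables, green fits only x_4 (and all 8 values in {black, blue, brown, green, grey, red, teal, yellow} must be used), so x_4 = green.
The 7 still-open variables draw from only 7 values {black, blue, brown, grey, red, teal, yellow}, so each is used; only x_2 can be yellow, hence x_2 = yellow.
The 6 still-open variables together cover exactly {black, blue, brown, grey, red, teal} — 6 values for 6 variables — and blue appears only in x_7's list, so x_7 = blue.
Among the 5 still-open variables, red fits only x_3 (and all 5 values in {black, brown, grey, red, teal} must be used), so x_3 = red.

red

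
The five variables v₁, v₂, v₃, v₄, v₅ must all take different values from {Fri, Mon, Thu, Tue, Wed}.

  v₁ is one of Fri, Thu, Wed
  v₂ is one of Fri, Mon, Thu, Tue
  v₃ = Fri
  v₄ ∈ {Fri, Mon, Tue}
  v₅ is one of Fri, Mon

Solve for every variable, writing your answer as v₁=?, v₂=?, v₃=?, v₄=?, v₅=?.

v₁=Wed, v₂=Thu, v₃=Fri, v₄=Tue, v₅=Mon

v₃ has just one choice, so v₃ = Fri. Strike Fri from v₁, v₂, v₄, v₅.
v₅ must be Mon (only option left). Eliminate Mon elsewhere: v₂, v₄.
That leaves v₄ = Tue. Strike Tue from v₂.
v₂ has just one choice, so v₂ = Thu. Strike Thu from v₁.
v₁ must be Wed (only option left).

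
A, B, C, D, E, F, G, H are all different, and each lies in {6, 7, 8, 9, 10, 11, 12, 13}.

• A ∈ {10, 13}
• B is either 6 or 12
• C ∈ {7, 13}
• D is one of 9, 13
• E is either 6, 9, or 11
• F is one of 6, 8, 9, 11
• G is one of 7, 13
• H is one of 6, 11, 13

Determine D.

The 8 variables together cover exactly {6, 7, 8, 9, 10, 11, 12, 13} — 8 values for 8 variables — and 8 appears only in F's list, so F = 8.
Among the 7 still-open variables, 10 fits only A (and all 7 values in {6, 7, 9, 10, 11, 12, 13} must be used), so A = 10.
The 6 still-open variables together cover exactly {6, 7, 9, 11, 12, 13} — 6 values for 6 variables — and 12 appears only in B's list, so B = 12.
C and G share exactly the 2 values {7, 13}; by pigeonhole those values go to them, so strike 7, 13 from D, H.
So D = 9.

9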